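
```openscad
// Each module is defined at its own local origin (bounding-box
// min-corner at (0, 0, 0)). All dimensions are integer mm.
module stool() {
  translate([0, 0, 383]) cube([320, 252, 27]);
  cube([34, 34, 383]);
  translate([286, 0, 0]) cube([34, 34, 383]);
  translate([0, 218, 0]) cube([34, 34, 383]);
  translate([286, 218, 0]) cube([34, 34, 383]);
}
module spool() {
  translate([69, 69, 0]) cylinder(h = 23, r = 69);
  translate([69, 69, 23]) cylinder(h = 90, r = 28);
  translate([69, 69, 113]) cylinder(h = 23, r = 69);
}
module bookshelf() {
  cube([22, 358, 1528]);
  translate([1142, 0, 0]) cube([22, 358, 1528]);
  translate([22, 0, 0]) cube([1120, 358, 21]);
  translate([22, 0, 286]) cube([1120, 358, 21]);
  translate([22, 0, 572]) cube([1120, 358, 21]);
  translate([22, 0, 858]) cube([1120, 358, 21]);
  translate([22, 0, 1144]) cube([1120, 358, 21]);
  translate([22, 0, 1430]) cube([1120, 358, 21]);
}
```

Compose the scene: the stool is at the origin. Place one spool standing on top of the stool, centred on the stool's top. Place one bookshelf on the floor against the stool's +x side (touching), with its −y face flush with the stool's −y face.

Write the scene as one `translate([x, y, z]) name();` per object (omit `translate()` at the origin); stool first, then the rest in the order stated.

stool();
translate([91, 57, 410]) spool();
translate([320, 0, 0]) bookshelf();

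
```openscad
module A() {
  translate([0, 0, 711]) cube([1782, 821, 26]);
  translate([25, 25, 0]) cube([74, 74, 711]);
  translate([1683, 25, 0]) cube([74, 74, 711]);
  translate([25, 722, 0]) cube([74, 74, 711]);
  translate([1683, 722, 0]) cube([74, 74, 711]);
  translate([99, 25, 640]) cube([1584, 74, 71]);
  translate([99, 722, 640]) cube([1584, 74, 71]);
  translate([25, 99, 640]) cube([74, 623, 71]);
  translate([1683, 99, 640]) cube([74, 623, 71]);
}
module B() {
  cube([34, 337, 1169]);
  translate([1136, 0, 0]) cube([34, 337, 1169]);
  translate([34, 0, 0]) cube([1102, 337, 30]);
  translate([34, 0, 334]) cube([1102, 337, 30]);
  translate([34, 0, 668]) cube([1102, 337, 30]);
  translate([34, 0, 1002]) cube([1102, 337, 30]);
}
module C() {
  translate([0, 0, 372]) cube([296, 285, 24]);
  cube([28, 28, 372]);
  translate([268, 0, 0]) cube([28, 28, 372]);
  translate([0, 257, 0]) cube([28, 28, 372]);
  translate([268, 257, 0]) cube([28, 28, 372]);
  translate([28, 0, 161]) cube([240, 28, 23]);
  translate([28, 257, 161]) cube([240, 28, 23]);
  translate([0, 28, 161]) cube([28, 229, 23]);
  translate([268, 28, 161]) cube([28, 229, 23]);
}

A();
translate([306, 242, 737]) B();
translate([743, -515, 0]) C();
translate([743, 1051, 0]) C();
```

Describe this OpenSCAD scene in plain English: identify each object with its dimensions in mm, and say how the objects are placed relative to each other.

A is a table: top 1782 mm (x) × 821 mm (y), 26 mm thick, upper face at z = 737 mm, on four 74×74 mm square legs, each inset 25 mm from the nearest pair of top edges, running from z = 0 to the bottom of the top. Four apron rails, 74 mm thick and 71 mm tall, run between adjacent legs with their top edges flush with the underside of the top and their outer faces flush with the legs' outer faces.

B is an open bookshelf. Two side panels, each 34 mm thick, 337 mm deep and 1169 mm tall, stand 1170 mm apart (outside-to-outside). Between them sit 4 shelves, each 30 mm thick and 337 mm deep, spanning the full gap between the sides. The bottom shelf rests on the floor (its underside at z = 0) and the clear gap between one shelf's top and the next shelf's underside is 304 mm.

C is a four-legged stool. The seat is a 296×285×24 mm slab whose top surface is at z = 396 mm; four square legs, each 28×28 mm in cross-section, run from the floor (z = 0) to the underside of the seat, each flush with a corner of the seat. Four stretchers, 28 mm wide and 23 mm tall, connect adjacent legs with their undersides at z = 161 mm, each running between the inner faces of the legs it joins and aligned with the legs' outer faces on the other axis.

The bookshelf is on top of the table, centred. Two stools sit around the table at the −y, +y sides.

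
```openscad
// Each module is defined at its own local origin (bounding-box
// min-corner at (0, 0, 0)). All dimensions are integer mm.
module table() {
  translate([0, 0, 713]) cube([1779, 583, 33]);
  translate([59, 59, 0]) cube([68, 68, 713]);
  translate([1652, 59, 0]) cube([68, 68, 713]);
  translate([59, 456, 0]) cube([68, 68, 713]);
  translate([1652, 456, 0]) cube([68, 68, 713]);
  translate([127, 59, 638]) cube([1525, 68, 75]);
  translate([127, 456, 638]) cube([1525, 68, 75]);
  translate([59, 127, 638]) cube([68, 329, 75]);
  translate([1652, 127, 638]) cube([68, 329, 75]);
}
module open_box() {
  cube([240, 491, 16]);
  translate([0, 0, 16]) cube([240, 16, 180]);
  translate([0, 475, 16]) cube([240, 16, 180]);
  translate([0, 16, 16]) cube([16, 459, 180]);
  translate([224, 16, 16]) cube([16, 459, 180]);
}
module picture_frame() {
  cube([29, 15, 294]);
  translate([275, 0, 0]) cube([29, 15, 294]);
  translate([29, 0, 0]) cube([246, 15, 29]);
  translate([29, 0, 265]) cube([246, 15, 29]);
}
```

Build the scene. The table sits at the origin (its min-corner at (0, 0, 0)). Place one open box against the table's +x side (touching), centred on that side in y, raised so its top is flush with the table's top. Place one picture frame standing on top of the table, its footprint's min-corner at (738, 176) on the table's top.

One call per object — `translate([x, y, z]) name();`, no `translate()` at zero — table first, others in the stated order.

table();
translate([1779, 46, 550]) open_box();
translate([738, 176, 746]) picture_frame();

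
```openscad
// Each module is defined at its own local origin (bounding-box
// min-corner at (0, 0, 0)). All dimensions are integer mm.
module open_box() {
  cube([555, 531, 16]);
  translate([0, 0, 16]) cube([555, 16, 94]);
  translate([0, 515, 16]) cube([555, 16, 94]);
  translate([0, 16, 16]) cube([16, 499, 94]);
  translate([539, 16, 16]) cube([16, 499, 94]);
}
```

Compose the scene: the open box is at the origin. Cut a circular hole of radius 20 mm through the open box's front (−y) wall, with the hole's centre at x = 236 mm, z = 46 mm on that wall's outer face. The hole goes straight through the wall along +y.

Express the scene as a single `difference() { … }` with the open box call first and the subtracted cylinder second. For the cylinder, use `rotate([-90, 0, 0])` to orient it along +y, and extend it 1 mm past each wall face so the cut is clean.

difference() {
  open_box();
  translate([236, -1, 46]) rotate([-90, 0, 0]) cylinder(h = 18, r = 20);
}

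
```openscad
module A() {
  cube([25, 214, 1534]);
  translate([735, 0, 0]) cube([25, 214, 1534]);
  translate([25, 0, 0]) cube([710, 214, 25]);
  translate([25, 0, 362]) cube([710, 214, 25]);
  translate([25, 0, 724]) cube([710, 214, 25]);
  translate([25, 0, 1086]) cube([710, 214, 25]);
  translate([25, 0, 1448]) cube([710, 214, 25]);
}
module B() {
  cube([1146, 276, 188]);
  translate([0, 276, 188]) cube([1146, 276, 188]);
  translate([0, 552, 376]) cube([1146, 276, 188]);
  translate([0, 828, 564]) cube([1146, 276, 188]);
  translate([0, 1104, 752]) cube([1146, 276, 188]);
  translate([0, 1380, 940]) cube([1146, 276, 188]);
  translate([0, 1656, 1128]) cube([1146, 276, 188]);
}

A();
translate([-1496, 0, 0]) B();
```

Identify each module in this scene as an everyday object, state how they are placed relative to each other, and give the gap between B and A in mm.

The staircase's nearest face is 350 mm from the bookshelf's −x face.

A is a bookshelf. B is a staircase. The staircase is on the floor beside the bookshelf on its −x side. The gap between the staircase and the bookshelf is 350 mm.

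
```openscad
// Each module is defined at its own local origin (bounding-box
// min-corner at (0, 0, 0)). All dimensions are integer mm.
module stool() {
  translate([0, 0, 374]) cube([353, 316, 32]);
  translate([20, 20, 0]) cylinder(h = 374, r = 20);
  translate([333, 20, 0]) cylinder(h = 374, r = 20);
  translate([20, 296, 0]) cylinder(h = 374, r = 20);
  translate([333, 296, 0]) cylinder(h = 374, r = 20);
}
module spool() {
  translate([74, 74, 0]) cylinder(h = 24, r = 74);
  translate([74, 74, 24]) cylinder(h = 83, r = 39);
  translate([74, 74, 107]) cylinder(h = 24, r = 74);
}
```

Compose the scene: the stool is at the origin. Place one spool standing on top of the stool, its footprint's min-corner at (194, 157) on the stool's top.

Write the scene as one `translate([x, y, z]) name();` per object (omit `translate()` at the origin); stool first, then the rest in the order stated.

stool();
translate([194, 157, 406]) spool();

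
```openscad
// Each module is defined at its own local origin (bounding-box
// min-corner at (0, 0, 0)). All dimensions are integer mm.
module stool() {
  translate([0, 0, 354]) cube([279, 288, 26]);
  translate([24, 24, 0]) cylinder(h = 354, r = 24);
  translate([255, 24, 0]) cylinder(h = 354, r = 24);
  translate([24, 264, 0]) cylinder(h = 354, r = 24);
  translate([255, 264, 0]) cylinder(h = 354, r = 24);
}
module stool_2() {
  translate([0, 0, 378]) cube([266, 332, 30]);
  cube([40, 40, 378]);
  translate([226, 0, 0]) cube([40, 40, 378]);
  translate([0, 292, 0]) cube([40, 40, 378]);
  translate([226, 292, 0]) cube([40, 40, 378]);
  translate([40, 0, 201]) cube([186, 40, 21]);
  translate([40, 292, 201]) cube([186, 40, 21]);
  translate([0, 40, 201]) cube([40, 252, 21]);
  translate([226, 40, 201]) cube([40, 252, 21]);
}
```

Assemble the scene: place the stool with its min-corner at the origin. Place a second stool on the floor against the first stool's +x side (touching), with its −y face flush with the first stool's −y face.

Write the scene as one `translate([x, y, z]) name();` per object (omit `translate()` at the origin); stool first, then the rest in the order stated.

stool();
translate([279, 0, 0]) stool_2();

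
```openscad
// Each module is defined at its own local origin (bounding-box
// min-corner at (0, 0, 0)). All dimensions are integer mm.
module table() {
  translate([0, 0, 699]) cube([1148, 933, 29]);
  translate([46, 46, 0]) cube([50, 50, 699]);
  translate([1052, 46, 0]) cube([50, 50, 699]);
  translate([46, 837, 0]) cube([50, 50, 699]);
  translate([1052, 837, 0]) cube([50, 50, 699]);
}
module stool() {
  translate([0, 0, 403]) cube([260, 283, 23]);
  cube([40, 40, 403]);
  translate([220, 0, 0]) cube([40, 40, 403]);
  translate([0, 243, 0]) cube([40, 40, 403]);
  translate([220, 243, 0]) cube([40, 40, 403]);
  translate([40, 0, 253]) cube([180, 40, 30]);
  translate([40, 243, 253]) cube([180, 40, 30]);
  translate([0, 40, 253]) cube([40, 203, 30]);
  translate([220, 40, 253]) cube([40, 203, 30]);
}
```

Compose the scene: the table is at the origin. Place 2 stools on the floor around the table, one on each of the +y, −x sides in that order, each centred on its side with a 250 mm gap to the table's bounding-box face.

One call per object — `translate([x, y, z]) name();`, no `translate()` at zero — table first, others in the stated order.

table();
translate([444, 1183, 0]) stool();
translate([-510, 325, 0]) stool();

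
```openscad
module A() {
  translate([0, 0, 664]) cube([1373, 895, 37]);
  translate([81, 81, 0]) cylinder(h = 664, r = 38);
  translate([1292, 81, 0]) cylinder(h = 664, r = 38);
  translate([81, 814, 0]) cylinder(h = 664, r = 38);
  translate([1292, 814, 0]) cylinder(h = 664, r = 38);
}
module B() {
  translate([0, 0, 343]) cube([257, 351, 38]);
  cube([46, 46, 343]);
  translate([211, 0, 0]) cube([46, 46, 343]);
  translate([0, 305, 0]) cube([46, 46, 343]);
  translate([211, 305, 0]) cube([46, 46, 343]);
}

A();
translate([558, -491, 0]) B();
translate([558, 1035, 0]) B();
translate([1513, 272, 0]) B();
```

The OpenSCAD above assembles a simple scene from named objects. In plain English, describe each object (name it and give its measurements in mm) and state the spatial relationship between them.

A is a table with a 1373×895 mm rectangular top, 37 mm thick, top surface at z = 701 mm, supported by four round legs of 76 mm diameter, each leg's bounding box inset 43 mm from the nearest pair of top edges, running from the floor.

B is a four-legged stool. The seat is 257×351 mm, 38 mm thick, top at z = 381 mm. It stands on four square legs, each 46×46 mm in cross-section, from z = 0 to the seat underside, each flush with a corner of the seat.

Three stools sit around the table at the −y, +y, +x sides.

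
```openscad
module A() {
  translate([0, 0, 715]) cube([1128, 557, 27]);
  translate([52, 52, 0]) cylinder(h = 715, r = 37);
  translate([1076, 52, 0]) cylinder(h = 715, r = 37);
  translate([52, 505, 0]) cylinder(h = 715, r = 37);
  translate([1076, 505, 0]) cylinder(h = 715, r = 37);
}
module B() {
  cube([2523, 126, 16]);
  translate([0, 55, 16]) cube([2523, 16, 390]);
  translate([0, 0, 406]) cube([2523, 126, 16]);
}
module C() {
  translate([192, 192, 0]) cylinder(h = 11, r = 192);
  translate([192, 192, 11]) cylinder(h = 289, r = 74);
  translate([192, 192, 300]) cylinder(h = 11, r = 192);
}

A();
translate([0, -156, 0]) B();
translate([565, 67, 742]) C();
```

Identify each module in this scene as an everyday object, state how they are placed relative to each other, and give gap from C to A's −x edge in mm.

The spool's min-x is at 565; the table's min-x is 0; gap = 565 mm.

A is a table. B is an I-beam. C is a spool. The I-beam is on the floor beside the table on its −y side. The spool is on top of the table. The gap from the spool to the table's −x edge is 565 mm.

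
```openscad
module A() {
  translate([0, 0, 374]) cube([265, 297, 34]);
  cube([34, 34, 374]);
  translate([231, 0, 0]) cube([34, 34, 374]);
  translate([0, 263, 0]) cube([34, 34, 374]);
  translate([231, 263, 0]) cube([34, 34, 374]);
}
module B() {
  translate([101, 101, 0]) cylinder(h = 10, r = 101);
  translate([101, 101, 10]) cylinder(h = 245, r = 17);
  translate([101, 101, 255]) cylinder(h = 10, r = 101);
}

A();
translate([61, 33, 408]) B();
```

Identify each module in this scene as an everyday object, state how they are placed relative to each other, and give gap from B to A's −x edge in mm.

A is a stool. B is a spool. The spool is on top of the stool. The gap from the spool to the stool's −x edge is 61 mm.

The spool's min-x is at 61; the stool's min-x is 0; gap = 61 mm.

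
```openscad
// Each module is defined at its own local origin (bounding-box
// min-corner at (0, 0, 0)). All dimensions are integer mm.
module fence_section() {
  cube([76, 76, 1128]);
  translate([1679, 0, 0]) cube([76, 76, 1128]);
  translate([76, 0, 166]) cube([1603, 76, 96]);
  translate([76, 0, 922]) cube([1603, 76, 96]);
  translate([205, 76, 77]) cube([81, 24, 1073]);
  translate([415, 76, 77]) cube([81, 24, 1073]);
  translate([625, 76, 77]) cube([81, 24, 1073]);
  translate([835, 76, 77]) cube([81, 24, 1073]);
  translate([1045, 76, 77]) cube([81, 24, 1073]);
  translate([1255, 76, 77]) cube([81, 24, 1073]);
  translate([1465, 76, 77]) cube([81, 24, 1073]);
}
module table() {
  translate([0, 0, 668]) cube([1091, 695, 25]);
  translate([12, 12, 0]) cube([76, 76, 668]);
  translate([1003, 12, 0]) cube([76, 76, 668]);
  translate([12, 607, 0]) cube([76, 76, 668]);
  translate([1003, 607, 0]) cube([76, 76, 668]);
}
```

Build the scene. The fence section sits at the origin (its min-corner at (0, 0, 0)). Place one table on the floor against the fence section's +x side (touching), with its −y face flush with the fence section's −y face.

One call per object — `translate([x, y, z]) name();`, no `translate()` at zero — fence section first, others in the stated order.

fence_section();
translate([1755, 0, 0]) table();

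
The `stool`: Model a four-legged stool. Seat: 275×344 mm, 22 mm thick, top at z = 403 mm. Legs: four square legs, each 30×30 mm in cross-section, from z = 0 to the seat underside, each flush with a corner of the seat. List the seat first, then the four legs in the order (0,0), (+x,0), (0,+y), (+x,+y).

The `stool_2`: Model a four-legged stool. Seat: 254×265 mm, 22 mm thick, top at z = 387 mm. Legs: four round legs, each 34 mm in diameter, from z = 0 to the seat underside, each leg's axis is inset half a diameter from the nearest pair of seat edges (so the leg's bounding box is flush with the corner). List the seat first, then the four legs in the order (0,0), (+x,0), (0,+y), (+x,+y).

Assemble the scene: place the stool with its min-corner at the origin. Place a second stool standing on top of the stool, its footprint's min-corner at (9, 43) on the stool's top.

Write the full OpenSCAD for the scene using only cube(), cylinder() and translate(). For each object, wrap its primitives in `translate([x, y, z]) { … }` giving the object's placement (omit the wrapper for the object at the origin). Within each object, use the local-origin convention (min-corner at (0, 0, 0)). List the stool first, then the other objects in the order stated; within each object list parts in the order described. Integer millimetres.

translate([0, 0, 381]) cube([275, 344, 22]);
cube([30, 30, 381]);
translate([245, 0, 0]) cube([30, 30, 381]);
translate([0, 314, 0]) cube([30, 30, 381]);
translate([245, 314, 0]) cube([30, 30, 381]);
translate([9, 43, 403]) {
  translate([0, 0, 365]) cube([254, 265, 22]);
  translate([17, 17, 0]) cylinder(h = 365, r = 17);
  translate([237, 17, 0]) cylinder(h = 365, r = 17);
  translate([17, 248, 0]) cylinder(h = 365, r = 17);
  translate([237, 248, 0]) cylinder(h = 365, r = 17);
}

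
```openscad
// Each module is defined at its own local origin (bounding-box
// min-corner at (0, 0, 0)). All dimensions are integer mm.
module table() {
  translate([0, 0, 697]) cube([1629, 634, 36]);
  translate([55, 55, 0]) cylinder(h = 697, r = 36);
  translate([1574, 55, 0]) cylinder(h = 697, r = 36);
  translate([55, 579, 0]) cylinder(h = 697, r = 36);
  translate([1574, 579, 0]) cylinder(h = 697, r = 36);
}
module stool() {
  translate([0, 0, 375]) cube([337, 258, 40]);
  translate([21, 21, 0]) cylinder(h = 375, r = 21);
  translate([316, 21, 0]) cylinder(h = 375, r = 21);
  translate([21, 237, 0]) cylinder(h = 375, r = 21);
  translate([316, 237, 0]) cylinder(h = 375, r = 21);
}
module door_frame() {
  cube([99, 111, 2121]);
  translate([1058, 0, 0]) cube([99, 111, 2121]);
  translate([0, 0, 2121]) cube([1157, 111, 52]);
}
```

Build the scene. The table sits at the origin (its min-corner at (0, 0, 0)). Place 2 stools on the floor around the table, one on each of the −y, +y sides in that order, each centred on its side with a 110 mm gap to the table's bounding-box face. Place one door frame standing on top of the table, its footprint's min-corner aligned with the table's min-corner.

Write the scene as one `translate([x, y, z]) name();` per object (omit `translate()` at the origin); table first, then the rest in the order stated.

table();
translate([646, -368, 0]) stool();
translate([646, 744, 0]) stool();
translate([0, 0, 733]) door_frame();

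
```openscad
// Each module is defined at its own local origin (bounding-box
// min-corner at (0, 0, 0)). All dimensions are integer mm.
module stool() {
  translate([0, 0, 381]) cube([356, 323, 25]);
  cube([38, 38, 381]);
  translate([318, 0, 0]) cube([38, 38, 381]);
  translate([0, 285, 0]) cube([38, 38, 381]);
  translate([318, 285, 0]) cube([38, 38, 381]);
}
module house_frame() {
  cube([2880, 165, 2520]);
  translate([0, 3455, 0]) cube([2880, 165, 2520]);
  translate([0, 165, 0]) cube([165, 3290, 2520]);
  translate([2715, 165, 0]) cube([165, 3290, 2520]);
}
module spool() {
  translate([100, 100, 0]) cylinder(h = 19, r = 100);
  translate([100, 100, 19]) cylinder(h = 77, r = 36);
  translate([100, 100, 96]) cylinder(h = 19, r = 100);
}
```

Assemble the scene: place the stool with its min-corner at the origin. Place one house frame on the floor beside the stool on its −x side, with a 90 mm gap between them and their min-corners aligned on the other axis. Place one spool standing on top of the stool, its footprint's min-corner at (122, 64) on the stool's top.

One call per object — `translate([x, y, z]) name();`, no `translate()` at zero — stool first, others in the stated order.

stool();
translate([-2970, 0, 0]) house_frame();
translate([122, 64, 406]) spool();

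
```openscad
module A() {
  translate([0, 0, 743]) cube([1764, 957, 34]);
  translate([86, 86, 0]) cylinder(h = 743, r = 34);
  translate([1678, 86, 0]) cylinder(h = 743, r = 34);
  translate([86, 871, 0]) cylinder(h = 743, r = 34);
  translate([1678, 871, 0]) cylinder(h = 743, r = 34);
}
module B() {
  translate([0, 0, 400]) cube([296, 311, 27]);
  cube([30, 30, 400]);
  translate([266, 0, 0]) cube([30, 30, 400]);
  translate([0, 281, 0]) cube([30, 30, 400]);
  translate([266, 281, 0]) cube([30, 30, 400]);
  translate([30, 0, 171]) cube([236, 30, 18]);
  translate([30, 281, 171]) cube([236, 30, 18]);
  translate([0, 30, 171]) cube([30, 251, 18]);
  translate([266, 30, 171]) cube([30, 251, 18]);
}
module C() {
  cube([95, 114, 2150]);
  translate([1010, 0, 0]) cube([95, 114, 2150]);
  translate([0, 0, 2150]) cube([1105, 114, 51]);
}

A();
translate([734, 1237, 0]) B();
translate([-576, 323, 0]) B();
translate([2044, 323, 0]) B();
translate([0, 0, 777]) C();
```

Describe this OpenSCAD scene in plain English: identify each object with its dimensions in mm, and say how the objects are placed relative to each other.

A is a rectangular dining table. The top is 1764×957×34 mm with its upper surface at z = 777 mm. It stands on four round legs of 68 mm diameter, each leg's bounding box inset 52 mm from the nearest pair of top edges, running from the floor to the underside of the top.

B is a simple wooden stool: a rectangular seat 296 mm (x) by 311 mm (y), 27 mm thick, top face at z = 427 mm, on four square legs, each 30×30 mm in cross-section. The legs rest on z = 0, each flush with a corner of the seat. Four stretchers, 30 mm wide and 18 mm tall, connect adjacent legs with their undersides at z = 171 mm, each running between the inner faces of the legs it joins and aligned with the legs' outer faces on the other axis.

C is a rectangular door frame: two vertical jambs of 95×114 mm section, 2150 mm tall, with a clear opening 915 mm wide between their inner faces. A header 51 mm tall and 114 mm deep lies on top of the jambs and spans the full outside width.

Three stools sit around the table at the +y, −x, +x sides. The door frame is on top of the table.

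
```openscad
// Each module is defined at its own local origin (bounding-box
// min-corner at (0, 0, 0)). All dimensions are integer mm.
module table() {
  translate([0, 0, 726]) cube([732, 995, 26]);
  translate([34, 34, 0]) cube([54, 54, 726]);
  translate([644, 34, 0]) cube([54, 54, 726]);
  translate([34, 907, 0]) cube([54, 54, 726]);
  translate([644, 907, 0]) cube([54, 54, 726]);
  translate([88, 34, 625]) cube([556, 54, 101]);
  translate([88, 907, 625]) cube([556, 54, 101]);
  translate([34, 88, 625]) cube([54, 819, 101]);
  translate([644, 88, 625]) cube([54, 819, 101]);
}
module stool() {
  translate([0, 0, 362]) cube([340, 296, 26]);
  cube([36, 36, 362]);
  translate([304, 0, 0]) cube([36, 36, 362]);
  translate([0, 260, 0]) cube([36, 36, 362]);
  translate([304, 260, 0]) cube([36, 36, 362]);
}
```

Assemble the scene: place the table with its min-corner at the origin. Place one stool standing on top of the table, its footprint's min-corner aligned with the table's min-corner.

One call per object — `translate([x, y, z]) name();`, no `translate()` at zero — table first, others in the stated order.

table();
translate([0, 0, 752]) stool();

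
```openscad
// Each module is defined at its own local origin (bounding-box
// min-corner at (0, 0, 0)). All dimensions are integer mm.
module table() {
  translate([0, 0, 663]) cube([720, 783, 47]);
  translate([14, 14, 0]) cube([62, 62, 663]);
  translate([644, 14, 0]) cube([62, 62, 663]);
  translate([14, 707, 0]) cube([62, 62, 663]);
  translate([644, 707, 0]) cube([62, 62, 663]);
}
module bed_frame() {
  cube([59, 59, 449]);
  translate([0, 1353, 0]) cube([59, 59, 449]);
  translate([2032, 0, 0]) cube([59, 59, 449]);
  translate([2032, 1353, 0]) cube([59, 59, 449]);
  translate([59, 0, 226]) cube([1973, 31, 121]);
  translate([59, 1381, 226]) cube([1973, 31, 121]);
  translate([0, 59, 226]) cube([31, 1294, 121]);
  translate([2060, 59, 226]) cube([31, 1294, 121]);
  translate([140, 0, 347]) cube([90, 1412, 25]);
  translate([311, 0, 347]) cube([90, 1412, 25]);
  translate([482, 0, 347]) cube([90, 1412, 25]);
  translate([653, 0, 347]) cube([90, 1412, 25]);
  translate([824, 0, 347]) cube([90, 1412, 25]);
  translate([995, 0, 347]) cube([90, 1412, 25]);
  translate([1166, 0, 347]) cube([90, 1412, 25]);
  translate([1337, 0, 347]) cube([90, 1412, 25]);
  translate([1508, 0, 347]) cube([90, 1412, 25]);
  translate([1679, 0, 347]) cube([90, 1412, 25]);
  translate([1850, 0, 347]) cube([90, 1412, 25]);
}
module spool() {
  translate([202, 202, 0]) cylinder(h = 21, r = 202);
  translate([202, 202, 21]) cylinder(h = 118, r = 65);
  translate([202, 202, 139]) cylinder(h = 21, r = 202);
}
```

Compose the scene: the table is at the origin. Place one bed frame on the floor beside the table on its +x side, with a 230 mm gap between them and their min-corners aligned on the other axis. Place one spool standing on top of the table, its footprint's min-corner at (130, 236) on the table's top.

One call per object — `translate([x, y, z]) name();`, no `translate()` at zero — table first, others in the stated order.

table();
translate([950, 0, 0]) bed_frame();
translate([130, 236, 710]) spool();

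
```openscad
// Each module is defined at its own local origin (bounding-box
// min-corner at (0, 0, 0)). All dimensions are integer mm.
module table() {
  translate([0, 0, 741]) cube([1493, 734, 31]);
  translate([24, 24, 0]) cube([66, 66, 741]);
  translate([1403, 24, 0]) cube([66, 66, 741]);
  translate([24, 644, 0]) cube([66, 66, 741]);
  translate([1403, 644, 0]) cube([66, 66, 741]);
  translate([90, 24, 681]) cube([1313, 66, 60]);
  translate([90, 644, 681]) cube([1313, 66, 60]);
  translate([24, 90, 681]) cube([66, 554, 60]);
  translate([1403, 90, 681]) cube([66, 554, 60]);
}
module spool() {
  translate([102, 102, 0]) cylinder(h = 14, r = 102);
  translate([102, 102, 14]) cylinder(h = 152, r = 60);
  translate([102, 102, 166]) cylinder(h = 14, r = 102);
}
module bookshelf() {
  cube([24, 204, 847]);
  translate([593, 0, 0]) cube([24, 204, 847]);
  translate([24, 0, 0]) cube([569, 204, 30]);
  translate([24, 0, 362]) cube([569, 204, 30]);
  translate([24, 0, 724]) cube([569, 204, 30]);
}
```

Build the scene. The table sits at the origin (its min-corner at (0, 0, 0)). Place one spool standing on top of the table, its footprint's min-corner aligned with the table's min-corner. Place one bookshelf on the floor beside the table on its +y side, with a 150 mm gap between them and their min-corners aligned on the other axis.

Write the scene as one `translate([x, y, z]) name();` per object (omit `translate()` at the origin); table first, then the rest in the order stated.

table();
translate([0, 0, 772]) spool();
translate([0, 884, 0]) bookshelf();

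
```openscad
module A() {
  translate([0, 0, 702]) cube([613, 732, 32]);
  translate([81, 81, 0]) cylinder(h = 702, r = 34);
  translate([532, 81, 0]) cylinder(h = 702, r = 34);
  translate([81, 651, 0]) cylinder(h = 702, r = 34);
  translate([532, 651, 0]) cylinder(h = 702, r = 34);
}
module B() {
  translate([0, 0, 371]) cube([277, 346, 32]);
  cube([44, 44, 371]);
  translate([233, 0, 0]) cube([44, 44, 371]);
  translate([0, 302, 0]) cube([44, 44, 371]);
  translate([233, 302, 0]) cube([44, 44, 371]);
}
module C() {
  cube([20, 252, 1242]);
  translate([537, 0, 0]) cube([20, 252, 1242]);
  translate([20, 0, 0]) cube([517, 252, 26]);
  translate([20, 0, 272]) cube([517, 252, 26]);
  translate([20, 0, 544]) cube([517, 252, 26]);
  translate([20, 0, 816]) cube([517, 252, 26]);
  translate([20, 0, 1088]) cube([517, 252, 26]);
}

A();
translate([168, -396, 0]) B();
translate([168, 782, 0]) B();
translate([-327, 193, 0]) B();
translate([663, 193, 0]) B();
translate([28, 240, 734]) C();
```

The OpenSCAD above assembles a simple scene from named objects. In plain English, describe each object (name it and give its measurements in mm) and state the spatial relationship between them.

A is a table with a 613×732 mm rectangular top, 32 mm thick, top surface at z = 734 mm, supported by four round legs of 68 mm diameter, each leg's bounding box inset 47 mm from the nearest pair of top edges, running from the floor.

B is a four-legged stool. The seat is 277×346 mm, 32 mm thick, top at z = 403 mm. It stands on four square legs, each 44×44 mm in cross-section, from z = 0 to the seat underside, each flush with a corner of the seat.

C is an open bookshelf. Two side panels, each 20 mm thick, 252 mm deep and 1242 mm tall, stand 557 mm apart (outside-to-outside). Between them sit 5 shelves, each 26 mm thick and 252 mm deep, spanning the full gap between the sides. The bottom shelf rests on the floor (its underside at z = 0) and the clear gap between one shelf's top and the next shelf's underside is 246 mm.

Four stools sit around the table at the −y, +y, −x, +x sides. The bookshelf is on top of the table, centred.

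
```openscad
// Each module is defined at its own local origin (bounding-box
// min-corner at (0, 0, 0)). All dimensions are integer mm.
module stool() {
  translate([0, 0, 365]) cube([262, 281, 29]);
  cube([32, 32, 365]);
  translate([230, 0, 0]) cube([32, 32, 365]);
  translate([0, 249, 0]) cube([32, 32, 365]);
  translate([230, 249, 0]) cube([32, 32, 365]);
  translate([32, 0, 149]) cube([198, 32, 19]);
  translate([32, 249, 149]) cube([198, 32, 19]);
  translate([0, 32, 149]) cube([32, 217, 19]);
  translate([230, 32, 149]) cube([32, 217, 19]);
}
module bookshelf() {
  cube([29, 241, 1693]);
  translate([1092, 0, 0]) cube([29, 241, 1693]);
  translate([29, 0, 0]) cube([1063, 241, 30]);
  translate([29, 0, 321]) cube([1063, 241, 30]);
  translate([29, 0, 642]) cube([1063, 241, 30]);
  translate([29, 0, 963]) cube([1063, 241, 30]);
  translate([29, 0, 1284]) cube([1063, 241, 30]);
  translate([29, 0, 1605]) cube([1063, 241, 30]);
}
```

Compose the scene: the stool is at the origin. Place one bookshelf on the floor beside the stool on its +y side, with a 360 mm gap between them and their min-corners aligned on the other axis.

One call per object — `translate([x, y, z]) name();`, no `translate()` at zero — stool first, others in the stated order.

stool();
translate([0, 641, 0]) bookshelf();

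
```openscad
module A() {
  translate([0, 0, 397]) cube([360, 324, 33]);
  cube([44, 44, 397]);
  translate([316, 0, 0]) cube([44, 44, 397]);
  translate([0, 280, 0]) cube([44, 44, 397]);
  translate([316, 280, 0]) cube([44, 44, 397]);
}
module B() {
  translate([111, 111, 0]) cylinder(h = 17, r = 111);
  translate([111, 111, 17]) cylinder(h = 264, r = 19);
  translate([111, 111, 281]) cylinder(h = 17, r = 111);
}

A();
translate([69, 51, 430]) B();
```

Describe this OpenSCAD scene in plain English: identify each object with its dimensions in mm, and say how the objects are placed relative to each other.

A is a four-legged stool. The seat is a 360×324×33 mm slab whose top surface is at z = 430 mm; four square legs, each 44×44 mm in cross-section, run from the floor (z = 0) to the underside of the seat, each flush with a corner of the seat.

B is a spool: two coaxial disc flanges of radius 111 mm and thickness 17 mm, joined by a core cylinder of radius 19 mm and height 264 mm. The lower flange rests on z = 0 and the three cylinders share a vertical axis.

The spool is on top of the stool, centred.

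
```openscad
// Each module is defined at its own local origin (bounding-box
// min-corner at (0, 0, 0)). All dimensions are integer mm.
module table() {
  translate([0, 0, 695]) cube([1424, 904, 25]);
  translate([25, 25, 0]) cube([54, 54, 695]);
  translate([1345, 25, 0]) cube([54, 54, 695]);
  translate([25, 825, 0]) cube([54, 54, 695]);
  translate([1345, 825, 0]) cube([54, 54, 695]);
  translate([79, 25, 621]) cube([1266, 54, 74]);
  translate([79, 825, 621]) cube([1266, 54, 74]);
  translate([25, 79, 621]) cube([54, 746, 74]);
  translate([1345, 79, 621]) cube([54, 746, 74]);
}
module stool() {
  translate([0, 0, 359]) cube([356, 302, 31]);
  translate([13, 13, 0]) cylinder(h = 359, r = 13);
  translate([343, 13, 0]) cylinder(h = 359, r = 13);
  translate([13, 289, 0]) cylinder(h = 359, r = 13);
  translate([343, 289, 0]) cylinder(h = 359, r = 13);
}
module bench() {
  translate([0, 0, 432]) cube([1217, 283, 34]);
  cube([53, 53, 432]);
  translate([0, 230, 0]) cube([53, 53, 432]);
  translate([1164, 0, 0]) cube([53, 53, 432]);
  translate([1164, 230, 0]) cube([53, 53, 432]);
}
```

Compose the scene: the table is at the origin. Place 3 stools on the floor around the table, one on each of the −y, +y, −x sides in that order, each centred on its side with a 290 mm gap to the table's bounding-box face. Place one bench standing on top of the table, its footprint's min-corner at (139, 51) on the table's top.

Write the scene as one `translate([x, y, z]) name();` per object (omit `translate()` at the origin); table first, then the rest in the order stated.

table();
translate([534, -592, 0]) stool();
translate([534, 1194, 0]) stool();
translate([-646, 301, 0]) stool();
translate([139, 51, 720]) bench();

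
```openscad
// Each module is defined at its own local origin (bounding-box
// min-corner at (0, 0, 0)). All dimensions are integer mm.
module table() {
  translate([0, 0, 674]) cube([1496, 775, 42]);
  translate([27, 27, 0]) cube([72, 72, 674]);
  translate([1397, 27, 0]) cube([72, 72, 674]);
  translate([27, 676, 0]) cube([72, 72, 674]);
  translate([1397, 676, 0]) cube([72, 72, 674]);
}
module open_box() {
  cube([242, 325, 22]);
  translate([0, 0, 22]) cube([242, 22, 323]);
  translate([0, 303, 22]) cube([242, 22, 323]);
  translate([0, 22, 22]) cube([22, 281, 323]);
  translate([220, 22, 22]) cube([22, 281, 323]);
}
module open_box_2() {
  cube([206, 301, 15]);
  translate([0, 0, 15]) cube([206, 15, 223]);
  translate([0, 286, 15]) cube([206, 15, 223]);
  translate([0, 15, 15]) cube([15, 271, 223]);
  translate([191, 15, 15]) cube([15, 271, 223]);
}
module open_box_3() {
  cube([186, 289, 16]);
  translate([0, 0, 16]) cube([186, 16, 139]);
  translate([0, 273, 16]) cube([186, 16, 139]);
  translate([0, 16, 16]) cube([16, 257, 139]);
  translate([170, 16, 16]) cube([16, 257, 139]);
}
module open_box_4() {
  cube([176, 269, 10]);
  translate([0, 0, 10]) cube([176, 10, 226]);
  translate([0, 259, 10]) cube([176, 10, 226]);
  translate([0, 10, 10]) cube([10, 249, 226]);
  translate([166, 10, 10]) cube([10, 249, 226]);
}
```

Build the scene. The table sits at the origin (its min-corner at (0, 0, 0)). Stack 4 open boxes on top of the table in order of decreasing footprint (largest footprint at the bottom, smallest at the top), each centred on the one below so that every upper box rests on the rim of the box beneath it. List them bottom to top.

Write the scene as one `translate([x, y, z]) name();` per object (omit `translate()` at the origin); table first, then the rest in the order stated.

table();
translate([627, 225, 716]) open_box();
translate([645, 237, 1061]) open_box_2();
translate([655, 243, 1299]) open_box_3();
translate([660, 253, 1454]) open_box_4();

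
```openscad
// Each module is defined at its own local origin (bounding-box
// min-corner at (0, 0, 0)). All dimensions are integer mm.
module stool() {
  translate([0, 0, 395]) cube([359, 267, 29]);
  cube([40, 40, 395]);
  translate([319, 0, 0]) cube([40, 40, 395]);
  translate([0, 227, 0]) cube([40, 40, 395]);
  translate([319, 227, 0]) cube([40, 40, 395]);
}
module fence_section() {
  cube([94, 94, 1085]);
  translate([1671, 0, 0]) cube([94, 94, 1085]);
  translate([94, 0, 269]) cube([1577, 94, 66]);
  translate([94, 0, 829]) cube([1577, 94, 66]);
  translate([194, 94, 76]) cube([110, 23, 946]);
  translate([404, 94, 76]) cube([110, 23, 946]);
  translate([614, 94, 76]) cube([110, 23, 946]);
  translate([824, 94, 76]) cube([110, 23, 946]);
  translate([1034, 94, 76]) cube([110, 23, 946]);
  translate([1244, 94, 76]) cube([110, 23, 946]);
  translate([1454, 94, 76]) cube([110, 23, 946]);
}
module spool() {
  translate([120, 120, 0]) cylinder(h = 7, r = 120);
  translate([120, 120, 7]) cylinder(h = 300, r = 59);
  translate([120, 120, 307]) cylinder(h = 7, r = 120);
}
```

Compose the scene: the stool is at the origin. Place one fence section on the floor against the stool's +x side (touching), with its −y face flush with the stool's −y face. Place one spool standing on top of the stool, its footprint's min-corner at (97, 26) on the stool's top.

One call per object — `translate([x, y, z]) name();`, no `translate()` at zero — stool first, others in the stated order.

stool();
translate([359, 0, 0]) fence_section();
translate([97, 26, 424]) spool();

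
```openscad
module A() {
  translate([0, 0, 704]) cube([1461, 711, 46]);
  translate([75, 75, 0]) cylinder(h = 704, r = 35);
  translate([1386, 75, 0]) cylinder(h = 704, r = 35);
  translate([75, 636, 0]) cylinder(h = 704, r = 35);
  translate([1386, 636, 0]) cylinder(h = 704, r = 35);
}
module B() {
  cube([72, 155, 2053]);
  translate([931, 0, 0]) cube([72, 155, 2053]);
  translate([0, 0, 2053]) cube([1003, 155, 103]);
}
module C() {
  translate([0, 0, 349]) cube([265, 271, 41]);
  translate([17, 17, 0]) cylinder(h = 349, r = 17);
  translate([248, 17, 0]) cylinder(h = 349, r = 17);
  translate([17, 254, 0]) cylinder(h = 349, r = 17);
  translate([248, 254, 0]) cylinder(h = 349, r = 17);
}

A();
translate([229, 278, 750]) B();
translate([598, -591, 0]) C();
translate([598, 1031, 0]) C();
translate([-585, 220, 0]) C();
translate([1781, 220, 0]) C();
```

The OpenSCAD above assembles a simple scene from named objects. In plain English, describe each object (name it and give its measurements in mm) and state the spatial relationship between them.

A is a table with a 1461×711 mm rectangular top, 46 mm thick, top surface at z = 750 mm, supported by four round legs of 70 mm diameter, each leg's bounding box inset 40 mm from the nearest pair of top edges, running from the floor.

B is a rectangular door frame: two vertical jambs of 72×155 mm section, 2053 mm tall, with a clear opening 859 mm wide between their inner faces. A header 103 mm tall and 155 mm deep lies on top of the jambs and spans the full outside width.

C is a four-legged stool. The seat is 265×271 mm, 41 mm thick, top at z = 390 mm. It stands on four round legs, each 34 mm in diameter, from z = 0 to the seat underside, each leg's axis is inset half a diameter from the nearest pair of seat edges (so the leg's bounding box is flush with the corner).

The door frame is on top of the table, centred. Four stools sit around the table at the −y, +y, −x, +x sides.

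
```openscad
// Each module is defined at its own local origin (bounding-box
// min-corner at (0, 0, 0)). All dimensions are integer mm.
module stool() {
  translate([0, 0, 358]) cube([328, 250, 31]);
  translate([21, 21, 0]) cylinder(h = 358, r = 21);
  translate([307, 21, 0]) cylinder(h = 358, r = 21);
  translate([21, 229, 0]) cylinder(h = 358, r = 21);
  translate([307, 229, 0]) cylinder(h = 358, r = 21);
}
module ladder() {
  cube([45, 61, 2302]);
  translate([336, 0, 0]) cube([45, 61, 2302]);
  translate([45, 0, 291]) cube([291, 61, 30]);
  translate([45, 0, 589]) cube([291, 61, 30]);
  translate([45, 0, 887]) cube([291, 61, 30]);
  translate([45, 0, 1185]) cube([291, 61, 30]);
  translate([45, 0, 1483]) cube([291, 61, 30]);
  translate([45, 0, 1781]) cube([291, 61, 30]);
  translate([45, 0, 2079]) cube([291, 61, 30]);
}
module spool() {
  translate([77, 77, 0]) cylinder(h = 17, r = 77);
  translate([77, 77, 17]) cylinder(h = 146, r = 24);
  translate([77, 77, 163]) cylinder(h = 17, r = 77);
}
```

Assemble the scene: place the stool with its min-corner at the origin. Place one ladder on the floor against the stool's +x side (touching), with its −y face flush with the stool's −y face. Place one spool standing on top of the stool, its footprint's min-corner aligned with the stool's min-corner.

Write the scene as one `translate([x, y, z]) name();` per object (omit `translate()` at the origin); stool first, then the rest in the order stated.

stool();
translate([328, 0, 0]) ladder();
translate([0, 0, 389]) spool();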